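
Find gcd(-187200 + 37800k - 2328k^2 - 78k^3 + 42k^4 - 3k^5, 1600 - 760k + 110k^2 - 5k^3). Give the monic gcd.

Apply the Euclidean algorithm:
  -3k^5 + 42k^4 - 78k^3 - 2328k^2 + 37800k - 187200 = ((3/5)k^2 + (24/5)k + 30)(-5k^3 + 110k^2 - 760k + 1600) + (-2940k^2 + 52920k - 235200)
  -5k^3 + 110k^2 - 760k + 1600 = ((1/588)k - 1/147)(-2940k^2 + 52920k - 235200) + (0)
Last nonzero remainder: -2940k^2 + 52920k - 235200. Dividing through by -2940 gives the monic gcd k^2 - 18k + 80.

80 - 18k + k^2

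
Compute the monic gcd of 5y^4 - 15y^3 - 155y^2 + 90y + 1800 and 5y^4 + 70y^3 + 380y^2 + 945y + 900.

y^2 + 7y + 15

Apply the Euclidean algorithm:
  5y^4 - 15y^3 - 155y^2 + 90y + 1800 = (5y^4 + 70y^3 + 380y^2 + 945y + 900) + (-85y^3 - 535y^2 - 855y + 900)
  5y^4 + 70y^3 + 380y^2 + 945y + 900 = (-(1/17)y - 131/289)(-85y^3 - 535y^2 - 855y + 900) + ((25200/289)y^2 + (176400/289)y + 378000/289)
  -85y^3 - 535y^2 - 855y + 900 = (-(4913/5040)y + 289/420)((25200/289)y^2 + (176400/289)y + 378000/289) + (0)
Last nonzero remainder: (25200/289)y^2 + (176400/289)y + 378000/289. Dividing through by 25200/289 gives the monic gcd y^2 + 7y + 15.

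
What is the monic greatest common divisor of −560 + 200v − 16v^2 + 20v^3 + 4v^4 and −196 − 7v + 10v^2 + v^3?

7 + v

Apply the Euclidean algorithm:
  4v^4 + 20v^3 − 16v^2 + 200v − 560 = (4v − 20)(v^3 + 10v^2 − 7v − 196) + (212v^2 + 844v − 4480)
  v^3 + 10v^2 − 7v − 196 = ((1/212)v + 319/11236)(212v^2 + 844v − 4480) + (−(27612/2809)v − 193284/2809)
  212v^2 + 844v − 4480 = (−(148877/6903)v + 449440/6903)(−(27612/2809)v − 193284/2809) + (0)
Last nonzero remainder: −(27612/2809)v − 193284/2809. Dividing through by −27612/2809 gives the monic gcd v + 7.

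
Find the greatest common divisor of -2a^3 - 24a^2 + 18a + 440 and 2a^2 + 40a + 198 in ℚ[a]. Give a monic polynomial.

Euclidean algorithm in ℚ[a]:
  -2a^3 - 24a^2 + 18a + 440 = (-a + 8)(2a^2 + 40a + 198) + (-104a - 1144)
  2a^2 + 40a + 198 = (-(1/52)a - 9/52)(-104a - 1144) + (0)
Last nonzero remainder: -104a - 1144. Dividing through by -104 gives the monic gcd a + 11.

a + 11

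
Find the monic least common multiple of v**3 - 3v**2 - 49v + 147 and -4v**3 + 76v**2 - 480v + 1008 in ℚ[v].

Repeated division with remainder:
  v**3 - 3v**2 - 49v + 147 = (-1/4)(-4v**3 + 76v**2 - 480v + 1008) + (16v**2 - 169v + 399)
  -4v**3 + 76v**2 - 480v + 1008 = (-(1/4)v + 135/64)(16v**2 - 169v + 399) + (-(1521/64)v + 10647/64)
  16v**2 - 169v + 399 = (-(1024/1521)v + 1216/507)(-(1521/64)v + 10647/64) + (0)
Last nonzero remainder: -(1521/64)v + 10647/64. Dividing through by -1521/64 gives the monic gcd v - 7.
Then lcm(f, g) = f·g / gcd(f, g); expanding and making the result monic gives the answer.

v**5 - 15v**4 + 23v**3 + 627v**2 - 3528v + 5292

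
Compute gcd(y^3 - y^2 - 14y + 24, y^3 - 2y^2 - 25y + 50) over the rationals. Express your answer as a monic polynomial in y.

Apply the Euclidean algorithm:
  y^3 - y^2 - 14y + 24 = (y^3 - 2y^2 - 25y + 50) + (y^2 + 11y - 26)
  y^3 - 2y^2 - 25y + 50 = (y - 13)(y^2 + 11y - 26) + (144y - 288)
  y^2 + 11y - 26 = ((1/144)y + 13/144)(144y - 288) + (0)
Last nonzero remainder: 144y - 288. Dividing through by 144 gives the monic gcd y - 2.

y - 2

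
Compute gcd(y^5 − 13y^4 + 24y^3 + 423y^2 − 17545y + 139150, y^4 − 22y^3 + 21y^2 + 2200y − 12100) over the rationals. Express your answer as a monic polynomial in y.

Euclidean algorithm in ℚ[y]:
  y^5 − 13y^4 + 24y^3 + 423y^2 − 17545y + 139150 = (y + 9)(y^4 − 22y^3 + 21y^2 + 2200y − 12100) + (201y^3 − 1966y^2 − 25245y + 248050)
  y^4 − 22y^3 + 21y^2 + 2200y − 12100 = ((1/201)y − 2456/40401)(201y^3 − 1966y^2 − 25245y + 248050) + ((1094170/40401)y^2 − (7659190/13467)y + 120358700/40401)
  201y^3 − 1966y^2 − 25245y + 248050 = ((8120601/1094170)y + 1656441/19894)((1094170/40401)y^2 − (7659190/13467)y + 120358700/40401) + (0)
Last nonzero remainder: (1094170/40401)y^2 − (7659190/13467)y + 120358700/40401. Dividing through by 1094170/40401 gives the monic gcd y^2 − 21y + 110.

y^2 − 21y + 110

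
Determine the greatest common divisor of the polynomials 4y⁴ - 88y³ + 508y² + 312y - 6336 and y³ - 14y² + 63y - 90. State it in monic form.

Repeated division with remainder:
  4y⁴ - 88y³ + 508y² + 312y - 6336 = (4y - 32)(y³ - 14y² + 63y - 90) + (-192y² + 2688y - 9216)
  y³ - 14y² + 63y - 90 = (-(1/192)y)(-192y² + 2688y - 9216) + (15y - 90)
  -192y² + 2688y - 9216 = (-(64/5)y + 512/5)(15y - 90) + (0)
Last nonzero remainder: 15y - 90. Dividing through by 15 gives the monic gcd y - 6.

y - 6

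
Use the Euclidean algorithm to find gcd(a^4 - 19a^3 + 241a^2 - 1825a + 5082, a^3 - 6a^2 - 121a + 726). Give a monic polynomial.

Apply the Euclidean algorithm:
  a^4 - 19a^3 + 241a^2 - 1825a + 5082 = (a - 13)(a^3 - 6a^2 - 121a + 726) + (284a^2 - 4124a + 14520)
  a^3 - 6a^2 - 121a + 726 = ((1/284)a + 605/20164)(284a^2 - 4124a + 14520) + (-(243936/5041)a + 1463616/5041)
  284a^2 - 4124a + 14520 = (-(357911/60984)a + 25205/504)(-(243936/5041)a + 1463616/5041) + (0)
Last nonzero remainder: -(243936/5041)a + 1463616/5041. Dividing through by -243936/5041 gives the monic gcd a - 6.

a - 6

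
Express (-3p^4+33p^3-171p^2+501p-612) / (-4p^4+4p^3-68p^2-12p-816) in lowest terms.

(3p^2-21p+36)/(4p^2+12p+48)

By polynomial division,
  -3p^4+33p^3-171p^2+501p-612 = (3/4)(-4p^4+4p^3-68p^2-12p-816) + (30p^3-120p^2+510p)
  -4p^4+4p^3-68p^2-12p-816 = (-(2/15)p-2/5)(30p^3-120p^2+510p) + (-48p^2+192p-816)
  30p^3-120p^2+510p = (-(5/8)p)(-48p^2+192p-816) + (0)
Last nonzero remainder: -48p^2+192p-816. Dividing through by -48 gives the monic gcd p^2-4p+17.
Cancel p^2-4p+17 from numerator and denominator to get the reduced form.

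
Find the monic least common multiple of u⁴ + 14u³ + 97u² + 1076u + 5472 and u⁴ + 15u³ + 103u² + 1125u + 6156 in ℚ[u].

u⁵ + 23u⁴ + 223u³ + 1949u² + 15156u + 49248

Euclidean algorithm in ℚ[u]:
  u⁴ + 14u³ + 97u² + 1076u + 5472 = (u⁴ + 15u³ + 103u² + 1125u + 6156) + (-u³ - 6u² - 49u - 684)
  u⁴ + 15u³ + 103u² + 1125u + 6156 = (-u - 9)(-u³ - 6u² - 49u - 684) + (0)
Last nonzero remainder: -u³ - 6u² - 49u - 684. Dividing through by -1 gives the monic gcd u³ + 6u² + 49u + 684.
Then lcm(f, g) = f·g / gcd(f, g); expanding and making the result monic gives the answer.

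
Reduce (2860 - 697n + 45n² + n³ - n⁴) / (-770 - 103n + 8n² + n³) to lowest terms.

Euclidean algorithm in ℚ[n]:
  -n⁴ + n³ + 45n² - 697n + 2860 = (-n + 9)(n³ + 8n² - 103n - 770) + (-130n² - 540n + 9790)
  n³ + 8n² - 103n - 770 = (-(1/130)n - 5/169)(-130n² - 540n + 9790) + (-(7380/169)n - 81180/169)
  -130n² - 540n + 9790 = ((2197/738)n - 15041/738)(-(7380/169)n - 81180/169) + (0)
Last nonzero remainder: -(7380/169)n - 81180/169. Dividing through by -7380/169 gives the monic gcd n + 11.
Cancel n + 11 from numerator and denominator to get the reduced form.

(260 - 87n + 12n² - n³)/(-70 - 3n + n²)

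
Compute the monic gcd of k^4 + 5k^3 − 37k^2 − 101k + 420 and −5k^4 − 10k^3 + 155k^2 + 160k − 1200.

Repeated division with remainder:
  k^4 + 5k^3 − 37k^2 − 101k + 420 = (−1/5)(−5k^4 − 10k^3 + 155k^2 + 160k − 1200) + (3k^3 − 6k^2 − 69k + 180)
  −5k^4 − 10k^3 + 155k^2 + 160k − 1200 = (−(5/3)k − 20/3)(3k^3 − 6k^2 − 69k + 180) + (0)
Last nonzero remainder: 3k^3 − 6k^2 − 69k + 180. Dividing through by 3 gives the monic gcd k^3 − 2k^2 − 23k + 60.

k^3 − 2k^2 − 23k + 60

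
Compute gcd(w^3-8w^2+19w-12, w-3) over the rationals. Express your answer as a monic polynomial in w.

By polynomial division,
  w^3-8w^2+19w-12 = (w^2-5w+4)(w-3) + (0)
The last nonzero remainder w-3 is already monic.

w-3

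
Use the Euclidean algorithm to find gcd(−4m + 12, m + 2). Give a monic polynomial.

1

Euclidean algorithm in ℚ[m]:
  −4m + 12 = (−4)(m + 2) + (20)
  m + 2 = ((1/20)m + 1/10)(20) + (0)
The last nonzero remainder is the constant 20, so the polynomials are coprime and gcd = 1.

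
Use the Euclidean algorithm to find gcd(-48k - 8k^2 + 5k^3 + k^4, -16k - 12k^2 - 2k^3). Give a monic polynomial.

By polynomial division,
  k^4 + 5k^3 - 8k^2 - 48k = (-(1/2)k + 1/2)(-2k^3 - 12k^2 - 16k) + (-10k^2 - 40k)
  -2k^3 - 12k^2 - 16k = ((1/5)k + 2/5)(-10k^2 - 40k) + (0)
Last nonzero remainder: -10k^2 - 40k. Dividing through by -10 gives the monic gcd k^2 + 4k.

4k + k^2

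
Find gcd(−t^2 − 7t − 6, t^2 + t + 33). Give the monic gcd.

1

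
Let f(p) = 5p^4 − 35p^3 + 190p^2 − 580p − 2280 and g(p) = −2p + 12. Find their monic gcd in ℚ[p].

p − 6

By polynomial division,
  5p^4 − 35p^3 + 190p^2 − 580p − 2280 = (−(5/2)p^3 + (5/2)p^2 − 80p − 190)(−2p + 12) + (0)
Last nonzero remainder: −2p + 12. Dividing through by −2 gives the monic gcd p − 6.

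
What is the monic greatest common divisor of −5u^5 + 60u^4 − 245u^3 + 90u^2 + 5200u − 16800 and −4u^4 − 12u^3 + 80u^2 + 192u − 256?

u^2 − 16

Euclidean algorithm in ℚ[u]:
  −5u^5 + 60u^4 − 245u^3 + 90u^2 + 5200u − 16800 = ((5/4)u − 75/4)(−4u^4 − 12u^3 + 80u^2 + 192u − 256) + (−570u^3 + 1350u^2 + 9120u − 21600)
  −4u^4 − 12u^3 + 80u^2 + 192u − 256 = ((2/285)u + 68/1805)(−570u^3 + 1350u^2 + 9120u − 21600) + (−(12584/361)u^2 + 201344/361)
  −570u^3 + 1350u^2 + 9120u − 21600 = ((102885/6292)u − 243675/6292)(−(12584/361)u^2 + 201344/361) + (0)
Last nonzero remainder: −(12584/361)u^2 + 201344/361. Dividing through by −12584/361 gives the monic gcd u^2 − 16.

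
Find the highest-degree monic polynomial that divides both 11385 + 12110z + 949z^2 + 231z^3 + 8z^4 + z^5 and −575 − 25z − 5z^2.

By polynomial division,
  z^5 + 8z^4 + 231z^3 + 949z^2 + 12110z + 11385 = (−(1/5)z^3 − (3/5)z^2 − (101/5)z − 99/5)(−5z^2 − 25z − 575) + (0)
Last nonzero remainder: −5z^2 − 25z − 575. Dividing through by −5 gives the monic gcd z^2 + 5z + 115.

115 + 5z + z^2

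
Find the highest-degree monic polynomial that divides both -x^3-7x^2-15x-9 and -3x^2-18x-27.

Repeated division with remainder:
  -x^3-7x^2-15x-9 = ((1/3)x+1/3)(-3x^2-18x-27) + (0)
Last nonzero remainder: -3x^2-18x-27. Dividing through by -3 gives the monic gcd x^2+6x+9.

x^2+6x+9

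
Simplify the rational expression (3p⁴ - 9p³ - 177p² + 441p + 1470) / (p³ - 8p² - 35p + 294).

(3p³ + 12p² - 93p - 210)/(p² - p - 42)

Repeated division with remainder:
  3p⁴ - 9p³ - 177p² + 441p + 1470 = (3p + 15)(p³ - 8p² - 35p + 294) + (48p² + 84p - 2940)
  p³ - 8p² - 35p + 294 = ((1/48)p - 13/64)(48p² + 84p - 2940) + ((693/16)p - 4851/16)
  48p² + 84p - 2940 = ((256/231)p + 320/33)((693/16)p - 4851/16) + (0)
Last nonzero remainder: (693/16)p - 4851/16. Dividing through by 693/16 gives the monic gcd p - 7.
Cancel p - 7 from numerator and denominator to get the reduced form.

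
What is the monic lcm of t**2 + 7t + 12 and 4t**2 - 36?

t**3 + 4t**2 - 9t - 36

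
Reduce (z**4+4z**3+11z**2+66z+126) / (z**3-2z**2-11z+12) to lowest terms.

Euclidean algorithm in ℚ[z]:
  z**4+4z**3+11z**2+66z+126 = (z+6)(z**3-2z**2-11z+12) + (34z**2+120z+54)
  z**3-2z**2-11z+12 = ((1/34)z-47/289)(34z**2+120z+54) + ((2002/289)z+6006/289)
  34z**2+120z+54 = ((4913/1001)z+2601/1001)((2002/289)z+6006/289) + (0)
Last nonzero remainder: (2002/289)z+6006/289. Dividing through by 2002/289 gives the monic gcd z+3.
Cancel z+3 from numerator and denominator to get the reduced form.

(z**3+z**2+8z+42)/(z**2-5z+4)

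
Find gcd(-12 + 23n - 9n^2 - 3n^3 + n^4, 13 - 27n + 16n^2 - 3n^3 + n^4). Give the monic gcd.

1 - 2n + n^2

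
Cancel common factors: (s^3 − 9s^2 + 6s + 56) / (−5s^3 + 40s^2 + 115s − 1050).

Repeated division with remainder:
  s^3 − 9s^2 + 6s + 56 = (−1/5)(−5s^3 + 40s^2 + 115s − 1050) + (−s^2 + 29s − 154)
  −5s^3 + 40s^2 + 115s − 1050 = (5s + 105)(−s^2 + 29s − 154) + (−2160s + 15120)
  −s^2 + 29s − 154 = ((1/2160)s − 11/1080)(−2160s + 15120) + (0)
Last nonzero remainder: −2160s + 15120. Dividing through by −2160 gives the monic gcd s − 7.
Cancel s − 7 from numerator and denominator to get the reduced form.

(−s^2 + 2s + 8)/(5s^2 − 5s − 150)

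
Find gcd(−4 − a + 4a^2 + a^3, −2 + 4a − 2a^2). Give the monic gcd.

−1 + a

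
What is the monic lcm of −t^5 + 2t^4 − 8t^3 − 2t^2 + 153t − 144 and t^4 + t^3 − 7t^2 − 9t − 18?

By polynomial division,
  −t^5 + 2t^4 − 8t^3 − 2t^2 + 153t − 144 = (−t + 3)(t^4 + t^3 − 7t^2 − 9t − 18) + (−18t^3 + 10t^2 + 162t − 90)
  t^4 + t^3 − 7t^2 − 9t − 18 = (−(1/18)t − 7/81)(−18t^3 + 10t^2 + 162t − 90) + ((232/81)t^2 − 232/9)
  −18t^3 + 10t^2 + 162t − 90 = (−(729/116)t + 405/116)((232/81)t^2 − 232/9) + (0)
Last nonzero remainder: (232/81)t^2 − 232/9. Dividing through by 232/81 gives the monic gcd t^2 − 9.
Then lcm(f, g) = f·g / gcd(f, g); expanding and making the result monic gives the answer.

t^7 − t^6 + 8t^5 + 6t^4 − 135t^3 − 5t^2 − 162t + 288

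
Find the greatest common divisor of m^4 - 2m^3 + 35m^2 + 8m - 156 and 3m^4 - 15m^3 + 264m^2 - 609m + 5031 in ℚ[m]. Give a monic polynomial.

m^2 - 2m + 39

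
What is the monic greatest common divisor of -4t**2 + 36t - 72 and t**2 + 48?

1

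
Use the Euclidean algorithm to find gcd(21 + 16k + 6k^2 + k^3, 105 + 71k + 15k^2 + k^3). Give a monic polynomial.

Repeated division with remainder:
  k^3 + 6k^2 + 16k + 21 = (k^3 + 15k^2 + 71k + 105) + (-9k^2 - 55k - 84)
  k^3 + 15k^2 + 71k + 105 = (-(1/9)k - 80/81)(-9k^2 - 55k - 84) + ((595/81)k + 595/27)
  -9k^2 - 55k - 84 = (-(729/595)k - 324/85)((595/81)k + 595/27) + (0)
Last nonzero remainder: (595/81)k + 595/27. Dividing through by 595/81 gives the monic gcd k + 3.

3 + k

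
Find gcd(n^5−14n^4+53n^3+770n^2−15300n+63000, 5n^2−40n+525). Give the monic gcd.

Euclidean algorithm in ℚ[n]:
  n^5−14n^4+53n^3+770n^2−15300n+63000 = ((1/5)n^3−(6/5)n^2−20n+120)(5n^2−40n+525) + (0)
Last nonzero remainder: 5n^2−40n+525. Dividing through by 5 gives the monic gcd n^2−8n+105.

n^2−8n+105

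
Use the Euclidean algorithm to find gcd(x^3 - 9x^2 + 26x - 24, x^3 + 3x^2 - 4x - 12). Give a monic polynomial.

x - 2

Repeated division with remainder:
  x^3 - 9x^2 + 26x - 24 = (x^3 + 3x^2 - 4x - 12) + (-12x^2 + 30x - 12)
  x^3 + 3x^2 - 4x - 12 = (-(1/12)x - 11/24)(-12x^2 + 30x - 12) + ((35/4)x - 35/2)
  -12x^2 + 30x - 12 = (-(48/35)x + 24/35)((35/4)x - 35/2) + (0)
Last nonzero remainder: (35/4)x - 35/2. Dividing through by 35/4 gives the monic gcd x - 2.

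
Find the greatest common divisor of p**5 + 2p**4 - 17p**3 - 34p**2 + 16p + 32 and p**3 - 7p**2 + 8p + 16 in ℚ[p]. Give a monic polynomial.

p**2 - 3p - 4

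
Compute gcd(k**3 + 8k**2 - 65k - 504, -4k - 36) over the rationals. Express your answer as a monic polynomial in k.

By polynomial division,
  k**3 + 8k**2 - 65k - 504 = (-(1/4)k**2 + (1/4)k + 14)(-4k - 36) + (0)
Last nonzero remainder: -4k - 36. Dividing through by -4 gives the monic gcd k + 9.

k + 9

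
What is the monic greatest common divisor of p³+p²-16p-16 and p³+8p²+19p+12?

Repeated division with remainder:
  p³+p²-16p-16 = (p³+8p²+19p+12) + (-7p²-35p-28)
  p³+8p²+19p+12 = (-(1/7)p-3/7)(-7p²-35p-28) + (0)
Last nonzero remainder: -7p²-35p-28. Dividing through by -7 gives the monic gcd p²+5p+4.

p²+5p+4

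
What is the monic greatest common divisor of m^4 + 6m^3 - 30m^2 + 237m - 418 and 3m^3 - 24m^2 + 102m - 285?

Repeated division with remainder:
  m^4 + 6m^3 - 30m^2 + 237m - 418 = ((1/3)m + 14/3)(3m^3 - 24m^2 + 102m - 285) + (48m^2 - 144m + 912)
  3m^3 - 24m^2 + 102m - 285 = ((1/16)m - 5/16)(48m^2 - 144m + 912) + (0)
Last nonzero remainder: 48m^2 - 144m + 912. Dividing through by 48 gives the monic gcd m^2 - 3m + 19.

m^2 - 3m + 19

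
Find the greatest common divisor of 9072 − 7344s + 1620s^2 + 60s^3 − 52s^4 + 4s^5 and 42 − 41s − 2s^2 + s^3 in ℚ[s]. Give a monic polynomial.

−42 − s + s^2

By polynomial division,
  4s^5 − 52s^4 + 60s^3 + 1620s^2 − 7344s + 9072 = (4s^2 − 44s + 136)(s^3 − 2s^2 − 41s + 42) + (−80s^2 + 80s + 3360)
  s^3 − 2s^2 − 41s + 42 = (−(1/80)s + 1/80)(−80s^2 + 80s + 3360) + (0)
Last nonzero remainder: −80s^2 + 80s + 3360. Dividing through by −80 gives the monic gcd s^2 − s − 42.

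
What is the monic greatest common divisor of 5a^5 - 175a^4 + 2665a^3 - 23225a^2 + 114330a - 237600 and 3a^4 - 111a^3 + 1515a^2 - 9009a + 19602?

Apply the Euclidean algorithm:
  5a^5 - 175a^4 + 2665a^3 - 23225a^2 + 114330a - 237600 = ((5/3)a + 10/3)(3a^4 - 111a^3 + 1515a^2 - 9009a + 19602) + (510a^3 - 13260a^2 + 111690a - 302940)
  3a^4 - 111a^3 + 1515a^2 - 9009a + 19602 = ((1/170)a - 11/170)(510a^3 - 13260a^2 + 111690a - 302940) + (0)
Last nonzero remainder: 510a^3 - 13260a^2 + 111690a - 302940. Dividing through by 510 gives the monic gcd a^3 - 26a^2 + 219a - 594.

a^3 - 26a^2 + 219a - 594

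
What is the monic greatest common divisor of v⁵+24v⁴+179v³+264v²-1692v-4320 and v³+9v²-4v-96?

v²+5v-24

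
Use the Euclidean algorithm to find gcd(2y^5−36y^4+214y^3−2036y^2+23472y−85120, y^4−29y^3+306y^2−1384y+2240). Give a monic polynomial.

y^3−25y^2+206y−560

By polynomial division,
  2y^5−36y^4+214y^3−2036y^2+23472y−85120 = (2y+22)(y^4−29y^3+306y^2−1384y+2240) + (240y^3−6000y^2+49440y−134400)
  y^4−29y^3+306y^2−1384y+2240 = ((1/240)y−1/60)(240y^3−6000y^2+49440y−134400) + (0)
Last nonzero remainder: 240y^3−6000y^2+49440y−134400. Dividing through by 240 gives the monic gcd y^3−25y^2+206y−560.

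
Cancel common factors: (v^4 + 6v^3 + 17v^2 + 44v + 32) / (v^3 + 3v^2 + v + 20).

(v^3 + 2v^2 + 9v + 8)/(v^2 − v + 5)

By polynomial division,
  v^4 + 6v^3 + 17v^2 + 44v + 32 = (v + 3)(v^3 + 3v^2 + v + 20) + (7v^2 + 21v − 28)
  v^3 + 3v^2 + v + 20 = ((1/7)v)(7v^2 + 21v − 28) + (5v + 20)
  7v^2 + 21v − 28 = ((7/5)v − 7/5)(5v + 20) + (0)
Last nonzero remainder: 5v + 20. Dividing through by 5 gives the monic gcd v + 4.
Cancel v + 4 from numerator and denominator to get the reduced form.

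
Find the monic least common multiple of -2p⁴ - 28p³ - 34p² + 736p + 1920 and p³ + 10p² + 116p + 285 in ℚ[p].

p⁶ + 21p⁵ + 210p⁴ + 1081p³ - 1921p² - 41680p - 91200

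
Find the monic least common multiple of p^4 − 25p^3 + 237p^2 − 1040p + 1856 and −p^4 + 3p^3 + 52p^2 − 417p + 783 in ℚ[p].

Apply the Euclidean algorithm:
  p^4 − 25p^3 + 237p^2 − 1040p + 1856 = (−1)(−p^4 + 3p^3 + 52p^2 − 417p + 783) + (−22p^3 + 289p^2 − 1457p + 2639)
  −p^4 + 3p^3 + 52p^2 − 417p + 783 = ((1/22)p + 223/484)(−22p^3 + 289p^2 − 1457p + 2639) + (−(7225/484)p^2 + (65025/484)p − 209525/484)
  −22p^3 + 289p^2 − 1457p + 2639 = ((10648/7225)p − 44044/7225)(−(7225/484)p^2 + (65025/484)p − 209525/484) + (0)
Last nonzero remainder: −(7225/484)p^2 + (65025/484)p − 209525/484. Dividing through by −7225/484 gives the monic gcd p^2 − 9p + 29.
Then lcm(f, g) = f·g / gcd(f, g); expanding and making the result monic gives the answer.

p^6 − 19p^5 + 60p^4 + 1057p^3 − 10783p^2 + 39216p − 50112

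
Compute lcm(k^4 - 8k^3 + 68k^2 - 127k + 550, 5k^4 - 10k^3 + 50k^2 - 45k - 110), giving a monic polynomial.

Euclidean algorithm in ℚ[k]:
  k^4 - 8k^3 + 68k^2 - 127k + 550 = (1/5)(5k^4 - 10k^3 + 50k^2 - 45k - 110) + (-6k^3 + 58k^2 - 118k + 572)
  5k^4 - 10k^3 + 50k^2 - 45k - 110 = (-(5/6)k - 115/18)(-6k^3 + 58k^2 - 118k + 572) + ((2900/9)k^2 - (2900/9)k + 31900/9)
  -6k^3 + 58k^2 - 118k + 572 = (-(27/1450)k + 117/725)((2900/9)k^2 - (2900/9)k + 31900/9) + (0)
Last nonzero remainder: (2900/9)k^2 - (2900/9)k + 31900/9. Dividing through by 2900/9 gives the monic gcd k^2 - k + 11.
Then lcm(f, g) = f·g / gcd(f, g); expanding and making the result monic gives the answer.

k^6 - 9k^5 + 74k^4 - 179k^3 + 541k^2 - 296k - 1100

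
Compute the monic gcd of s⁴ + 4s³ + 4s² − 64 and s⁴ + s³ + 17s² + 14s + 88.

s² + 2s + 8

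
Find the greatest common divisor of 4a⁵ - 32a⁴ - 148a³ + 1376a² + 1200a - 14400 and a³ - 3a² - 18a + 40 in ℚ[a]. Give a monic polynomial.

a² - a - 20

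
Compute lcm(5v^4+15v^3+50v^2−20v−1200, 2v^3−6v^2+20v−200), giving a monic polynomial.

v^5−2v^4−5v^3−54v^2−220v+1200

Euclidean algorithm in ℚ[v]:
  5v^4+15v^3+50v^2−20v−1200 = ((5/2)v+15)(2v^3−6v^2+20v−200) + (90v^2+180v+1800)
  2v^3−6v^2+20v−200 = ((1/45)v−1/9)(90v^2+180v+1800) + (0)
Last nonzero remainder: 90v^2+180v+1800. Dividing through by 90 gives the monic gcd v^2+2v+20.
Then lcm(f, g) = f·g / gcd(f, g); expanding and making the result monic gives the answer.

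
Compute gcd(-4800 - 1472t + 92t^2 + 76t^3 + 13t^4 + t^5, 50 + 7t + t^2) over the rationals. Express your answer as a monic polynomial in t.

50 + 7t + t^2

Repeated division with remainder:
  t^5 + 13t^4 + 76t^3 + 92t^2 - 1472t - 4800 = (t^3 + 6t^2 - 16t - 96)(t^2 + 7t + 50) + (0)
The last nonzero remainder t^2 + 7t + 50 is already monic.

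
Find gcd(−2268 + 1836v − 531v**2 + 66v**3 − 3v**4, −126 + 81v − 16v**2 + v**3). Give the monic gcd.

Euclidean algorithm in ℚ[v]:
  −3v**4 + 66v**3 − 531v**2 + 1836v − 2268 = (−3v + 18)(v**3 − 16v**2 + 81v − 126) + (0)
The last nonzero remainder v**3 − 16v**2 + 81v − 126 is already monic.

−126 + 81v − 16v**2 + v**3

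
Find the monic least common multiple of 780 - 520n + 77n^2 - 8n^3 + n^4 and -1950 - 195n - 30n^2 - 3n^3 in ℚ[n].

7800 - 4420n + 250n^2 - 3n^3 + 2n^4 + n^5

Repeated division with remainder:
  n^4 - 8n^3 + 77n^2 - 520n + 780 = (-(1/3)n + 6)(-3n^3 - 30n^2 - 195n - 1950) + (192n^2 + 12480)
  -3n^3 - 30n^2 - 195n - 1950 = (-(1/64)n - 5/32)(192n^2 + 12480) + (0)
Last nonzero remainder: 192n^2 + 12480. Dividing through by 192 gives the monic gcd n^2 + 65.
Then lcm(f, g) = f·g / gcd(f, g); expanding and making the result monic gives the answer.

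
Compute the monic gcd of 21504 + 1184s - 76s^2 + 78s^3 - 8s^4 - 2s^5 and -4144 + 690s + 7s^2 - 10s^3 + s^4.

-56 + s + s^2

Apply the Euclidean algorithm:
  -2s^5 - 8s^4 + 78s^3 - 76s^2 + 1184s + 21504 = (-2s - 28)(s^4 - 10s^3 + 7s^2 + 690s - 4144) + (-188s^3 + 1500s^2 + 12216s - 94528)
  s^4 - 10s^3 + 7s^2 + 690s - 4144 = (-(1/188)s + 95/8836)(-188s^3 + 1500s^2 + 12216s - 94528) + ((123376/2209)s^2 + (123376/2209)s - 6909056/2209)
  -188s^3 + 1500s^2 + 12216s - 94528 = (-(103823/30844)s + 466099/15422)((123376/2209)s^2 + (123376/2209)s - 6909056/2209) + (0)
Last nonzero remainder: (123376/2209)s^2 + (123376/2209)s - 6909056/2209. Dividing through by 123376/2209 gives the monic gcd s^2 + s - 56.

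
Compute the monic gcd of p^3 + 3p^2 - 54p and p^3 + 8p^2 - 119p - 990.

p + 9

Euclidean algorithm in ℚ[p]:
  p^3 + 3p^2 - 54p = (p^3 + 8p^2 - 119p - 990) + (-5p^2 + 65p + 990)
  p^3 + 8p^2 - 119p - 990 = (-(1/5)p - 21/5)(-5p^2 + 65p + 990) + (352p + 3168)
  -5p^2 + 65p + 990 = (-(5/352)p + 5/16)(352p + 3168) + (0)
Last nonzero remainder: 352p + 3168. Dividing through by 352 gives the monic gcd p + 9.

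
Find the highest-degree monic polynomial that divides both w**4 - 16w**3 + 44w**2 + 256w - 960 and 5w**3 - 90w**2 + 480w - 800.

By polynomial division,
  w**4 - 16w**3 + 44w**2 + 256w - 960 = ((1/5)w + 2/5)(5w**3 - 90w**2 + 480w - 800) + (-16w**2 + 224w - 640)
  5w**3 - 90w**2 + 480w - 800 = (-(5/16)w + 5/4)(-16w**2 + 224w - 640) + (0)
Last nonzero remainder: -16w**2 + 224w - 640. Dividing through by -16 gives the monic gcd w**2 - 14w + 40.

w**2 - 14w + 40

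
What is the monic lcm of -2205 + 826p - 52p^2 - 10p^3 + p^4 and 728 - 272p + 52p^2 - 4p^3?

-57330 + 34706p - 8513p^2 + 878p^3 + 34p^4 - 16p^5 + p^6

By polynomial division,
  p^4 - 10p^3 - 52p^2 + 826p - 2205 = (-(1/4)p - 3/4)(-4p^3 + 52p^2 - 272p + 728) + (-81p^2 + 804p - 1659)
  -4p^3 + 52p^2 - 272p + 728 = ((4/81)p - 332/2187)(-81p^2 + 804p - 1659) + (-(49588/729)p + 347116/729)
  -81p^2 + 804p - 1659 = ((59049/49588)p - 172773/49588)(-(49588/729)p + 347116/729) + (0)
Last nonzero remainder: -(49588/729)p + 347116/729. Dividing through by -49588/729 gives the monic gcd p - 7.
Then lcm(f, g) = f·g / gcd(f, g); expanding and making the result monic gives the answer.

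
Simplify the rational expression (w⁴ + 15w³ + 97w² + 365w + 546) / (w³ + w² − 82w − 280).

(w³ + 8w² + 41w + 78)/(w² − 6w − 40)

By polynomial division,
  w⁴ + 15w³ + 97w² + 365w + 546 = (w + 14)(w³ + w² − 82w − 280) + (165w² + 1793w + 4466)
  w³ + w² − 82w − 280 = ((1/165)w − 148/2475)(165w² + 1793w + 4466) + (−(416/225)w − 2912/225)
  165w² + 1793w + 4466 = (−(37125/416)w − 71775/208)(−(416/225)w − 2912/225) + (0)
Last nonzero remainder: −(416/225)w − 2912/225. Dividing through by −416/225 gives the monic gcd w + 7.
Cancel w + 7 from numerator and denominator to get the reduced form.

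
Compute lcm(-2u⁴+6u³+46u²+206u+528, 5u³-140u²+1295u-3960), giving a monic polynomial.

Euclidean algorithm in ℚ[u]:
  -2u⁴+6u³+46u²+206u+528 = (-(2/5)u-10)(5u³-140u²+1295u-3960) + (-836u²+11572u-39072)
  5u³-140u²+1295u-3960 = (-(5/836)u+1345/15884)(-836u²+11572u-39072) + ((29400/361)u-235200/361)
  -836u²+11572u-39072 = (-(75449/7350)u+146927/2450)((29400/361)u-235200/361) + (0)
Last nonzero remainder: (29400/361)u-235200/361. Dividing through by 29400/361 gives the monic gcd u-8.
Then lcm(f, g) = f·g / gcd(f, g); expanding and making the result monic gives the answer.

u⁶-23u⁵+136u⁴+60u³-481u²-4917u-26136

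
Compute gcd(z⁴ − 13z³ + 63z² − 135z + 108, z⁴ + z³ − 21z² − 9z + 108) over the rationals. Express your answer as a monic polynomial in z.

z² − 6z + 9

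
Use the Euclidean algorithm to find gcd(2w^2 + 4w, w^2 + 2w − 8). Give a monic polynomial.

1

By polynomial division,
  2w^2 + 4w = (2)(w^2 + 2w − 8) + (16)
  w^2 + 2w − 8 = ((1/16)w^2 + (1/8)w − 1/2)(16) + (0)
The last nonzero remainder is the constant 16, so the polynomials are coprime and gcd = 1.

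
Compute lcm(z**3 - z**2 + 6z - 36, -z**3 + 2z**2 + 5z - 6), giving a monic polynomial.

Euclidean algorithm in ℚ[z]:
  z**3 - z**2 + 6z - 36 = (-1)(-z**3 + 2z**2 + 5z - 6) + (z**2 + 11z - 42)
  -z**3 + 2z**2 + 5z - 6 = (-z + 13)(z**2 + 11z - 42) + (-180z + 540)
  z**2 + 11z - 42 = (-(1/180)z - 7/90)(-180z + 540) + (0)
Last nonzero remainder: -180z + 540. Dividing through by -180 gives the monic gcd z - 3.
Then lcm(f, g) = f·g / gcd(f, g); expanding and making the result monic gives the answer.

z**5 + 3z**3 - 28z**2 - 48z + 72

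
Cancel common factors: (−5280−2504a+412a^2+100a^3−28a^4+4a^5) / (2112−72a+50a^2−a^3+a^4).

(−120−76a+4a^3)/(48+6a+a^2)

By polynomial division,
  4a^5−28a^4+100a^3+412a^2−2504a−5280 = (4a−24)(a^4−a^3+50a^2−72a+2112) + (−124a^3+1900a^2−12680a+45408)
  a^4−a^3+50a^2−72a+2112 = (−(1/124)a−111/961)(−124a^3+1900a^2−12680a+45408) + ((160680/961)a^2−(1124760/961)a+7069920/961)
  −124a^3+1900a^2−12680a+45408 = (−(29791/40170)a+41323/6695)((160680/961)a^2−(1124760/961)a+7069920/961) + (0)
Last nonzero remainder: (160680/961)a^2−(1124760/961)a+7069920/961. Dividing through by 160680/961 gives the monic gcd a^2−7a+44.
Cancel a^2−7a+44 from numerator and denominator to get the reduced form.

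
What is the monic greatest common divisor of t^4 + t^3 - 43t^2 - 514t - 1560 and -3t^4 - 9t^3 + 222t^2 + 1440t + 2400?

t^2 - 6t - 40

Repeated division with remainder:
  t^4 + t^3 - 43t^2 - 514t - 1560 = (-1/3)(-3t^4 - 9t^3 + 222t^2 + 1440t + 2400) + (-2t^3 + 31t^2 - 34t - 760)
  -3t^4 - 9t^3 + 222t^2 + 1440t + 2400 = ((3/2)t + 111/4)(-2t^3 + 31t^2 - 34t - 760) + (-(2349/4)t^2 + (7047/2)t + 23490)
  -2t^3 + 31t^2 - 34t - 760 = ((8/2349)t - 76/2349)(-(2349/4)t^2 + (7047/2)t + 23490) + (0)
Last nonzero remainder: -(2349/4)t^2 + (7047/2)t + 23490. Dividing through by -2349/4 gives the monic gcd t^2 - 6t - 40.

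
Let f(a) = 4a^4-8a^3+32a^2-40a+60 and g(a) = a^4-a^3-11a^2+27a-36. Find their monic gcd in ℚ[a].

a^2-2a+3

By polynomial division,
  4a^4-8a^3+32a^2-40a+60 = (4)(a^4-a^3-11a^2+27a-36) + (-4a^3+76a^2-148a+204)
  a^4-a^3-11a^2+27a-36 = (-(1/4)a-9/2)(-4a^3+76a^2-148a+204) + (294a^2-588a+882)
  -4a^3+76a^2-148a+204 = (-(2/147)a+34/147)(294a^2-588a+882) + (0)
Last nonzero remainder: 294a^2-588a+882. Dividing through by 294 gives the monic gcd a^2-2a+3.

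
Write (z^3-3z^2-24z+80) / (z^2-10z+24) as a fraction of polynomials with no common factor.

Apply the Euclidean algorithm:
  z^3-3z^2-24z+80 = (z+7)(z^2-10z+24) + (22z-88)
  z^2-10z+24 = ((1/22)z-3/11)(22z-88) + (0)
Last nonzero remainder: 22z-88. Dividing through by 22 gives the monic gcd z-4.
Cancel z-4 from numerator and denominator to get the reduced form.

(z^2+z-20)/(z-6)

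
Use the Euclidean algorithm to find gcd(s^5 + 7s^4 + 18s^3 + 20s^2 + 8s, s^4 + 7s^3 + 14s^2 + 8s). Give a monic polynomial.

Repeated division with remainder:
  s^5 + 7s^4 + 18s^3 + 20s^2 + 8s = (s)(s^4 + 7s^3 + 14s^2 + 8s) + (4s^3 + 12s^2 + 8s)
  s^4 + 7s^3 + 14s^2 + 8s = ((1/4)s + 1)(4s^3 + 12s^2 + 8s) + (0)
Last nonzero remainder: 4s^3 + 12s^2 + 8s. Dividing through by 4 gives the monic gcd s^3 + 3s^2 + 2s.

s^3 + 3s^2 + 2s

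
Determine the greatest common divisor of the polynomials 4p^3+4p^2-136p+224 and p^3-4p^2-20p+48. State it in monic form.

p-2

Euclidean algorithm in ℚ[p]:
  4p^3+4p^2-136p+224 = (4)(p^3-4p^2-20p+48) + (20p^2-56p+32)
  p^3-4p^2-20p+48 = ((1/20)p-3/50)(20p^2-56p+32) + (-(624/25)p+1248/25)
  20p^2-56p+32 = (-(125/156)p+25/39)(-(624/25)p+1248/25) + (0)
Last nonzero remainder: -(624/25)p+1248/25. Dividing through by -624/25 gives the monic gcd p-2.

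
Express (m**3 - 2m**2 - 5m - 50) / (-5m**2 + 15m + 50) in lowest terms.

Apply the Euclidean algorithm:
  m**3 - 2m**2 - 5m - 50 = (-(1/5)m - 1/5)(-5m**2 + 15m + 50) + (8m - 40)
  -5m**2 + 15m + 50 = (-(5/8)m - 5/4)(8m - 40) + (0)
Last nonzero remainder: 8m - 40. Dividing through by 8 gives the monic gcd m - 5.
Cancel m - 5 from numerator and denominator to get the reduced form.

(-m**2 - 3m - 10)/(5m + 10)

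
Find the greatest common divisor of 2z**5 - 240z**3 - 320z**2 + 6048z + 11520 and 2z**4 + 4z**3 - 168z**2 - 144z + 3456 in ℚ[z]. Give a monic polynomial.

z**3 + 8z**2 - 36z - 288

Repeated division with remainder:
  2z**5 - 240z**3 - 320z**2 + 6048z + 11520 = (z - 2)(2z**4 + 4z**3 - 168z**2 - 144z + 3456) + (-64z**3 - 512z**2 + 2304z + 18432)
  2z**4 + 4z**3 - 168z**2 - 144z + 3456 = (-(1/32)z + 3/16)(-64z**3 - 512z**2 + 2304z + 18432) + (0)
Last nonzero remainder: -64z**3 - 512z**2 + 2304z + 18432. Dividing through by -64 gives the monic gcd z**3 + 8z**2 - 36z - 288.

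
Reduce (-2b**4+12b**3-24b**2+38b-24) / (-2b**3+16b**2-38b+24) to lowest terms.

(b**2-b+3)/(b-3)

Repeated division with remainder:
  -2b**4+12b**3-24b**2+38b-24 = (b+2)(-2b**3+16b**2-38b+24) + (-18b**2+90b-72)
  -2b**3+16b**2-38b+24 = ((1/9)b-1/3)(-18b**2+90b-72) + (0)
Last nonzero remainder: -18b**2+90b-72. Dividing through by -18 gives the monic gcd b**2-5b+4.
Cancel b**2-5b+4 from numerator and denominator to get the reduced form.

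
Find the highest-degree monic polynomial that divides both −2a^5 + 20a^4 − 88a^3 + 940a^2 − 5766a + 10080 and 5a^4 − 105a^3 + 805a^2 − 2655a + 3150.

By polynomial division,
  −2a^5 + 20a^4 − 88a^3 + 940a^2 − 5766a + 10080 = (−(2/5)a − 22/5)(5a^4 − 105a^3 + 805a^2 − 2655a + 3150) + (−228a^3 + 3420a^2 − 16188a + 23940)
  5a^4 − 105a^3 + 805a^2 − 2655a + 3150 = (−(5/228)a + 5/38)(−228a^3 + 3420a^2 − 16188a + 23940) + (0)
Last nonzero remainder: −228a^3 + 3420a^2 − 16188a + 23940. Dividing through by −228 gives the monic gcd a^3 − 15a^2 + 71a − 105.

a^3 − 15a^2 + 71a − 105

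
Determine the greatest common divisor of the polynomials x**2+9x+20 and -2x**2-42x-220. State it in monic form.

1

By polynomial division,
  x**2+9x+20 = (-1/2)(-2x**2-42x-220) + (-12x-90)
  -2x**2-42x-220 = ((1/6)x+9/4)(-12x-90) + (-35/2)
  -12x-90 = ((24/35)x+36/7)(-35/2) + (0)
The last nonzero remainder is the constant -35/2, so the polynomials are coprime and gcd = 1.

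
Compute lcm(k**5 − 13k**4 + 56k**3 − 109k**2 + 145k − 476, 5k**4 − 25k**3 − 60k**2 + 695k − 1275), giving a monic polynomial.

k**7 − 11k**6 + 15k**5 + 198k**4 − 913k**3 + 1449k**2 − 3127k + 7140

By polynomial division,
  k**5 − 13k**4 + 56k**3 − 109k**2 + 145k − 476 = ((1/5)k − 8/5)(5k**4 − 25k**3 − 60k**2 + 695k − 1275) + (28k**3 − 344k**2 + 1512k − 2516)
  5k**4 − 25k**3 − 60k**2 + 695k − 1275 = ((5/28)k + 255/196)(28k**3 − 344k**2 + 1512k − 2516) + ((5760/49)k**2 − (5760/7)k + 97920/49)
  28k**3 − 344k**2 + 1512k − 2516 = ((343/1440)k − 1813/1440)((5760/49)k**2 − (5760/7)k + 97920/49) + (0)
Last nonzero remainder: (5760/49)k**2 − (5760/7)k + 97920/49. Dividing through by 5760/49 gives the monic gcd k**2 − 7k + 17.
Then lcm(f, g) = f·g / gcd(f, g); expanding and making the result monic gives the answer.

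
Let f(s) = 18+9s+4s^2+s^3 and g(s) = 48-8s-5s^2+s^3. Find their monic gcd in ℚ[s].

Euclidean algorithm in ℚ[s]:
  s^3+4s^2+9s+18 = (s^3-5s^2-8s+48) + (9s^2+17s-30)
  s^3-5s^2-8s+48 = ((1/9)s-62/81)(9s^2+17s-30) + ((676/81)s+676/27)
  9s^2+17s-30 = ((729/676)s-405/338)((676/81)s+676/27) + (0)
Last nonzero remainder: (676/81)s+676/27. Dividing through by 676/81 gives the monic gcd s+3.

3+s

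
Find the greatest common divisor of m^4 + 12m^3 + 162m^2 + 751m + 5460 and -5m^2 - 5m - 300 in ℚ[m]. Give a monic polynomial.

By polynomial division,
  m^4 + 12m^3 + 162m^2 + 751m + 5460 = (-(1/5)m^2 - (11/5)m - 91/5)(-5m^2 - 5m - 300) + (0)
Last nonzero remainder: -5m^2 - 5m - 300. Dividing through by -5 gives the monic gcd m^2 + m + 60.

m^2 + m + 60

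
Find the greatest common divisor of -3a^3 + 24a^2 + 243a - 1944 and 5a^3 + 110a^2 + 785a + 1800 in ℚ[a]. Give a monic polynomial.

a + 9

By polynomial division,
  -3a^3 + 24a^2 + 243a - 1944 = (-3/5)(5a^3 + 110a^2 + 785a + 1800) + (90a^2 + 714a - 864)
  5a^3 + 110a^2 + 785a + 1800 = ((1/18)a + 211/270)(90a^2 + 714a - 864) + ((12376/45)a + 12376/5)
  90a^2 + 714a - 864 = ((2025/6188)a - 540/1547)((12376/45)a + 12376/5) + (0)
Last nonzero remainder: (12376/45)a + 12376/5. Dividing through by 12376/45 gives the monic gcd a + 9.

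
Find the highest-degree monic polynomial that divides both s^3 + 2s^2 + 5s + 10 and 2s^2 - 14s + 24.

1

Apply the Euclidean algorithm:
  s^3 + 2s^2 + 5s + 10 = ((1/2)s + 9/2)(2s^2 - 14s + 24) + (56s - 98)
  2s^2 - 14s + 24 = ((1/28)s - 3/16)(56s - 98) + (45/8)
  56s - 98 = ((448/45)s - 784/45)(45/8) + (0)
The last nonzero remainder is the constant 45/8, so the polynomials are coprime and gcd = 1.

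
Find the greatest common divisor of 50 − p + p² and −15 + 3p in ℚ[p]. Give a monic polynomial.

Apply the Euclidean algorithm:
  p² − p + 50 = ((1/3)p + 4/3)(3p − 15) + (70)
  3p − 15 = ((3/70)p − 3/14)(70) + (0)
The last nonzero remainder is the constant 70, so the polynomials are coprime and gcd = 1.

1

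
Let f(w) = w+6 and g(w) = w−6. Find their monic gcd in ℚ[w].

By polynomial division,
  w+6 = (w−6) + (12)
  w−6 = ((1/12)w−1/2)(12) + (0)
The last nonzero remainder is the constant 12, so the polynomials are coprime and gcd = 1.

1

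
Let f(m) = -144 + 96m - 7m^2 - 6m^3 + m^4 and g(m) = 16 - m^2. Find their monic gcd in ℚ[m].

-16 + m^2

Apply the Euclidean algorithm:
  m^4 - 6m^3 - 7m^2 + 96m - 144 = (-m^2 + 6m - 9)(-m^2 + 16) + (0)
Last nonzero remainder: -m^2 + 16. Dividing through by -1 gives the monic gcd m^2 - 16.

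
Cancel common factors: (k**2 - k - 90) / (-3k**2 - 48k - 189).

(-k + 10)/(3k + 21)

Apply the Euclidean algorithm:
  k**2 - k - 90 = (-1/3)(-3k**2 - 48k - 189) + (-17k - 153)
  -3k**2 - 48k - 189 = ((3/17)k + 21/17)(-17k - 153) + (0)
Last nonzero remainder: -17k - 153. Dividing through by -17 gives the monic gcd k + 9.
Cancel k + 9 from numerator and denominator to get the reduced form.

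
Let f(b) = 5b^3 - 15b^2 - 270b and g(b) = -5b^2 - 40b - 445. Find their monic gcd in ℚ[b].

Euclidean algorithm in ℚ[b]:
  5b^3 - 15b^2 - 270b = (-b + 11)(-5b^2 - 40b - 445) + (-275b + 4895)
  -5b^2 - 40b - 445 = ((1/55)b + 129/275)(-275b + 4895) + (-13706/5)
  -275b + 4895 = ((125/1246)b - 25/14)(-13706/5) + (0)
The last nonzero remainder is the constant -13706/5, so the polynomials are coprime and gcd = 1.

1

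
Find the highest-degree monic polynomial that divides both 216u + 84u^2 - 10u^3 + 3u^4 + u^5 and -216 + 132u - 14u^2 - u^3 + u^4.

By polynomial division,
  u^5 + 3u^4 - 10u^3 + 84u^2 + 216u = (u + 4)(u^4 - u^3 - 14u^2 + 132u - 216) + (8u^3 + 8u^2 - 96u + 864)
  u^4 - u^3 - 14u^2 + 132u - 216 = ((1/8)u - 1/4)(8u^3 + 8u^2 - 96u + 864) + (0)
Last nonzero remainder: 8u^3 + 8u^2 - 96u + 864. Dividing through by 8 gives the monic gcd u^3 + u^2 - 12u + 108.

108 - 12u + u^2 + u^3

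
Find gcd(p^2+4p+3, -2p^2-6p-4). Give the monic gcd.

Repeated division with remainder:
  p^2+4p+3 = (-1/2)(-2p^2-6p-4) + (p+1)
  -2p^2-6p-4 = (-2p-4)(p+1) + (0)
The last nonzero remainder p+1 is already monic.

p+1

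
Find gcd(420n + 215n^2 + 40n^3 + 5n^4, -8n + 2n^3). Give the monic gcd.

n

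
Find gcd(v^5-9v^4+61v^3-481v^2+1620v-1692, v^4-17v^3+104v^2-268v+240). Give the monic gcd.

v^2-8v+12

Apply the Euclidean algorithm:
  v^5-9v^4+61v^3-481v^2+1620v-1692 = (v+8)(v^4-17v^3+104v^2-268v+240) + (93v^3-1045v^2+3524v-3612)
  v^4-17v^3+104v^2-268v+240 = ((1/93)v-536/8649)(93v^3-1045v^2+3524v-3612) + ((11644/8649)v^2-(93152/8649)v+46576/2883)
  93v^3-1045v^2+3524v-3612 = ((804357/11644)v-2603349/11644)((11644/8649)v^2-(93152/8649)v+46576/2883) + (0)
Last nonzero remainder: (11644/8649)v^2-(93152/8649)v+46576/2883. Dividing through by 11644/8649 gives the monic gcd v^2-8v+12.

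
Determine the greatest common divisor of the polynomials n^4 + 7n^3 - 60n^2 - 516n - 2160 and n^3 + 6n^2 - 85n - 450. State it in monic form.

n^2 + n - 90

By polynomial division,
  n^4 + 7n^3 - 60n^2 - 516n - 2160 = (n + 1)(n^3 + 6n^2 - 85n - 450) + (19n^2 + 19n - 1710)
  n^3 + 6n^2 - 85n - 450 = ((1/19)n + 5/19)(19n^2 + 19n - 1710) + (0)
Last nonzero remainder: 19n^2 + 19n - 1710. Dividing through by 19 gives the monic gcd n^2 + n - 90.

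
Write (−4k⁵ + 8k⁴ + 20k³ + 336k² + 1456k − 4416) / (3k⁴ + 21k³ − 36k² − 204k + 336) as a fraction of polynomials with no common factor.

(−4k³ + 16k² − 44k + 552)/(3k² + 15k − 42)

By polynomial division,
  −4k⁵ + 8k⁴ + 20k³ + 336k² + 1456k − 4416 = (−(4/3)k + 12)(3k⁴ + 21k³ − 36k² − 204k + 336) + (−280k³ + 496k² + 4352k − 8448)
  3k⁴ + 21k³ − 36k² − 204k + 336 = (−(3/280)k − 921/9800)(−280k³ + 496k² + 4352k − 8448) + ((70122/1225)k² + (140244/1225)k − 560976/1225)
  −280k³ + 496k² + 4352k − 8448 = (−(171500/35061)k + 215600/11687)((70122/1225)k² + (140244/1225)k − 560976/1225) + (0)
Last nonzero remainder: (70122/1225)k² + (140244/1225)k − 560976/1225. Dividing through by 70122/1225 gives the monic gcd k² + 2k − 8.
Cancel k² + 2k − 8 from numerator and denominator to get the reduced form.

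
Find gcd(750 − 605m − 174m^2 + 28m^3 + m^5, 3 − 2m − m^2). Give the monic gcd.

By polynomial division,
  m^5 + 28m^3 − 174m^2 − 605m + 750 = (−m^3 + 2m^2 − 35m + 250)(−m^2 − 2m + 3) + (0)
Last nonzero remainder: −m^2 − 2m + 3. Dividing through by −1 gives the monic gcd m^2 + 2m − 3.

−3 + 2m + m^2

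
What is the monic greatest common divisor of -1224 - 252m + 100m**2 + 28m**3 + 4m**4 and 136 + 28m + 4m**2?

34 + 7m + m**2

Apply the Euclidean algorithm:
  4m**4 + 28m**3 + 100m**2 - 252m - 1224 = (m**2 - 9)(4m**2 + 28m + 136) + (0)
Last nonzero remainder: 4m**2 + 28m + 136. Dividing through by 4 gives the monic gcd m**2 + 7m + 34.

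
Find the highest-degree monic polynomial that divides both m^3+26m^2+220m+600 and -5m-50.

m+10

By polynomial division,
  m^3+26m^2+220m+600 = (-(1/5)m^2-(16/5)m-12)(-5m-50) + (0)
Last nonzero remainder: -5m-50. Dividing through by -5 gives the monic gcd m+10.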